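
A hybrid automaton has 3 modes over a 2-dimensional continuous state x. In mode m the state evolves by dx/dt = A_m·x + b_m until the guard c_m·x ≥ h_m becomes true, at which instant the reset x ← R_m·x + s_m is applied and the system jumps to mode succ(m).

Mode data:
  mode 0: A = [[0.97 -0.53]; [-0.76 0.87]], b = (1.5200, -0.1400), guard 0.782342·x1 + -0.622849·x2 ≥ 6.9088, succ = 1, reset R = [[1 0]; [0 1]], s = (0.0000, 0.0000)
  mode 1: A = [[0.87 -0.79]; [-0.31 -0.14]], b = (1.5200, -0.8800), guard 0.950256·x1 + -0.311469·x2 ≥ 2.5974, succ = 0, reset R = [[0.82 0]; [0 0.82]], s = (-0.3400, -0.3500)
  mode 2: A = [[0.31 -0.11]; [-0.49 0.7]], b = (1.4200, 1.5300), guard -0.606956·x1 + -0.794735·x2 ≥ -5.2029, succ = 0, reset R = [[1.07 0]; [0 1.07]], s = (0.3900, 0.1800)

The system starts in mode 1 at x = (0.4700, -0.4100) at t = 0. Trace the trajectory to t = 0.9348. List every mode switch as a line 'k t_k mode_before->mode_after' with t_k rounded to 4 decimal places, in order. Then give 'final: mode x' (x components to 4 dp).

Mode 1: guard c·x = 2.5974 hit at Δt = 0.5864 (t = 0.5864), x⁻ = (2.3713, -1.1046) → reset → x⁺ = (1.6045, -1.2558), jump to mode 0
Mode 0: flow for 0.3484 to horizon, guard not reached → x = (3.2675, -2.4777)

1 0.5864 1->0
final: 0 3.2675 -2.4777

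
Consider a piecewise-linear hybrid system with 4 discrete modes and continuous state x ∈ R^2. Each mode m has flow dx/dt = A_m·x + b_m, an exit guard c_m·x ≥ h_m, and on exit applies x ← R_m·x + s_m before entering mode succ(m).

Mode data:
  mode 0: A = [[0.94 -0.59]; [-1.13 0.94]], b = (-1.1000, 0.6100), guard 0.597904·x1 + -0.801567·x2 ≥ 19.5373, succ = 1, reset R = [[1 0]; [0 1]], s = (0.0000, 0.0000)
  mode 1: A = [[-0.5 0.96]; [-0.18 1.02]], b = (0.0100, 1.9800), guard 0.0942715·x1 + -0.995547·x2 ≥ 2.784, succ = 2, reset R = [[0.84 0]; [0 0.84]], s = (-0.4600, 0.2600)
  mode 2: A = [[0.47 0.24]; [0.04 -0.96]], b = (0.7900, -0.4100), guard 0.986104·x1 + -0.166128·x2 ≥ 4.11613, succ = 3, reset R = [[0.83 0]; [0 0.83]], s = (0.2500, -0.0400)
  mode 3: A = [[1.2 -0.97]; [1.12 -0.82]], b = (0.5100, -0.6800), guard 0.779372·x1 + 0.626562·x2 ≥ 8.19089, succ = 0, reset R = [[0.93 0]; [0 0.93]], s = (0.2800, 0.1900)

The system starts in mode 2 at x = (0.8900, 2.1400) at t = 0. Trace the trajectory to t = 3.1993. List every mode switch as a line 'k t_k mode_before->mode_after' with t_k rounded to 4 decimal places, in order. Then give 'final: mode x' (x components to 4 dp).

1 1.5462 2->3
2 2.2578 3->0
final: 0 17.1327 -9.1648

Mode 2: guard c·x = 4.1161 hit at Δt = 1.5462 (t = 1.5462), x⁻ = (4.2154, 0.2452) → reset → x⁺ = (3.7488, 0.1635), jump to mode 3
Mode 3: guard c·x = 8.1909 hit at Δt = 0.7116 (t = 2.2578), x⁻ = (7.8694, 3.2841) → reset → x⁺ = (7.5986, 3.2442), jump to mode 0
Mode 0: flow for 0.9415 to horizon, guard not reached → x = (17.1327, -9.1648)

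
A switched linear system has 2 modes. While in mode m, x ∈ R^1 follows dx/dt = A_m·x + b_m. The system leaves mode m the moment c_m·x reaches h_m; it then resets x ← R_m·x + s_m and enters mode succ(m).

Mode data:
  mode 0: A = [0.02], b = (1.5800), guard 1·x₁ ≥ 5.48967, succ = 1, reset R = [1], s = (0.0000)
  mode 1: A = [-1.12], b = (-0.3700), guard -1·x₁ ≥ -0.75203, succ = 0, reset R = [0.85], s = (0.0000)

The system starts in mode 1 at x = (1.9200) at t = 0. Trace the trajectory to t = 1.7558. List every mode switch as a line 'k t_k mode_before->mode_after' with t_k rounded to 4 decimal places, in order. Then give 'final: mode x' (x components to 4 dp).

Mode 1: guard c·x = -0.7520 hit at Δt = 0.6535 (t = 0.6535), x⁻ = (0.7520) → reset → x⁺ = (0.6392), jump to mode 0
Mode 0: flow for 1.1023 to horizon, guard not reached → x = (2.4144)

1 0.6535 1->0
final: 0 2.4144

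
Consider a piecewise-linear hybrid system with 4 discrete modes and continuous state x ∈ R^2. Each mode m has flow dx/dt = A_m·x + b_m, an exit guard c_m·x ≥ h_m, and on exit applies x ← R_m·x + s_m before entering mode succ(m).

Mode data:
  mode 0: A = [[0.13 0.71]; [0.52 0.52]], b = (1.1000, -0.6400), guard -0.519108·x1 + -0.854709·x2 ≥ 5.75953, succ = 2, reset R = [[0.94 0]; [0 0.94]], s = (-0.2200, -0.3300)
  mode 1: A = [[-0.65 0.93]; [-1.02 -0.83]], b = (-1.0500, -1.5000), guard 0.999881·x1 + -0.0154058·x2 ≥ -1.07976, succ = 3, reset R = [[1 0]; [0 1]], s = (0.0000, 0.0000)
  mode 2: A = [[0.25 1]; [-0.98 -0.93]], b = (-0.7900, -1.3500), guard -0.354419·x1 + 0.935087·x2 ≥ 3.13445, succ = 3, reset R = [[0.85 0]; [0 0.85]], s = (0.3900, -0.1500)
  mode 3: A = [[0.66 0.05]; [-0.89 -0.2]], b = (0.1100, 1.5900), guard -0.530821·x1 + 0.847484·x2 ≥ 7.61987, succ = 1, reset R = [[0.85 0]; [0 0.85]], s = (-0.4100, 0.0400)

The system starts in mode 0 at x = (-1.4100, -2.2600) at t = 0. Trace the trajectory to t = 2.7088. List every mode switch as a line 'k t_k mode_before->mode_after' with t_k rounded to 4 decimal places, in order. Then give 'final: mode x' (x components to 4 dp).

1 0.8086 0->2
2 1.8087 2->3
3 2.3357 3->1
final: 1 -4.6415 4.0024

Mode 0: guard c·x = 5.7595 hit at Δt = 0.8086 (t = 0.8086), x⁻ = (-2.7456, -5.0711) → reset → x⁺ = (-2.8009, -5.0968), jump to mode 2
Mode 2: guard c·x = 3.1345 hit at Δt = 1.0001 (t = 1.8087), x⁻ = (-7.0077, 0.6960) → reset → x⁺ = (-5.5665, 0.4416), jump to mode 3
Mode 3: guard c·x = 7.6199 hit at Δt = 0.5270 (t = 2.3357), x⁻ = (-7.7456, 4.1397) → reset → x⁺ = (-6.9937, 3.5588), jump to mode 1
Mode 1: flow for 0.3731 to horizon, guard not reached → x = (-4.6415, 4.0024)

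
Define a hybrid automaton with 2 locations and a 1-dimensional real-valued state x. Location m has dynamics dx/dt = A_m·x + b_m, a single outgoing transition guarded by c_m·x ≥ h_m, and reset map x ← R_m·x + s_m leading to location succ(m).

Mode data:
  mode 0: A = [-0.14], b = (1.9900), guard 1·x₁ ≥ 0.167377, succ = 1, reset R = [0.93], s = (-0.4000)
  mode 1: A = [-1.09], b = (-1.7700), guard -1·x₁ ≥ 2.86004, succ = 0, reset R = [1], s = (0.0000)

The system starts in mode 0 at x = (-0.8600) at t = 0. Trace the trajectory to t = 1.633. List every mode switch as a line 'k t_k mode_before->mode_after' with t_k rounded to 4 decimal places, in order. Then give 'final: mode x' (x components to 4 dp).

Mode 0: guard c·x = 0.1674 hit at Δt = 0.5042 (t = 0.5042), x⁻ = (0.1674) → reset → x⁺ = (-0.2443), jump to mode 1
Mode 1: flow for 1.1288 to horizon, guard not reached → x = (-1.2208)

1 0.5042 0->1
final: 1 -1.2208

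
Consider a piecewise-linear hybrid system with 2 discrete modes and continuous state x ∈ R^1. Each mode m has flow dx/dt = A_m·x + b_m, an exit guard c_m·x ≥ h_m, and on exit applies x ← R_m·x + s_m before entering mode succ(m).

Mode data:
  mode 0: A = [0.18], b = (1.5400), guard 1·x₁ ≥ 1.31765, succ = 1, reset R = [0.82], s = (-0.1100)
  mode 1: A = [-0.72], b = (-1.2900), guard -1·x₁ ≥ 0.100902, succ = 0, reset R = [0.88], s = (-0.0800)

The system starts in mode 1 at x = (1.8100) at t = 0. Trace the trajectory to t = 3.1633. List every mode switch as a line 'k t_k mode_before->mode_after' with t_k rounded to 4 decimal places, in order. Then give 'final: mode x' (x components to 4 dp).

Mode 1: guard c·x = 0.1009 hit at Δt = 1.0503 (t = 1.0503), x⁻ = (-0.1009) → reset → x⁺ = (-0.1688), jump to mode 0
Mode 0: guard c·x = 1.3176 hit at Δt = 0.9065 (t = 1.9568), x⁻ = (1.3176) → reset → x⁺ = (0.9705), jump to mode 1
Mode 1: guard c·x = 0.1009 hit at Δt = 0.6817 (t = 2.6385), x⁻ = (-0.1009) → reset → x⁺ = (-0.1688), jump to mode 0
Mode 0: flow for 0.5248 to horizon, guard not reached → x = (0.6621)

1 1.0503 1->0
2 1.9568 0->1
3 2.6385 1->0
final: 0 0.6621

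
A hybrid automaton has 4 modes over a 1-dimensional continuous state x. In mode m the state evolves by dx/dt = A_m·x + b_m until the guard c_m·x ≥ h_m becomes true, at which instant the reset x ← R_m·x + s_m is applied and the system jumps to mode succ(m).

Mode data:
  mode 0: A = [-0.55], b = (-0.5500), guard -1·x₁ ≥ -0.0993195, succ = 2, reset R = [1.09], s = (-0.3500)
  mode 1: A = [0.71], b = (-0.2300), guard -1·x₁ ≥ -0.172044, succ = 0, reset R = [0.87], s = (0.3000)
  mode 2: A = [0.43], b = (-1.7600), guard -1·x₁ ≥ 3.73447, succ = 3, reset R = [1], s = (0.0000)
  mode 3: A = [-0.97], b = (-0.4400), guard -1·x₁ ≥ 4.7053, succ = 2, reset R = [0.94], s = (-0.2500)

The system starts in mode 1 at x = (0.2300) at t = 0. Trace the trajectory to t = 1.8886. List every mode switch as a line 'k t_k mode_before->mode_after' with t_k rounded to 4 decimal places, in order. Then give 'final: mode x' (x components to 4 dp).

1 0.6768 1->0
2 1.1798 0->2
final: 2 -1.7864

Mode 1: guard c·x = -0.1720 hit at Δt = 0.6768 (t = 0.6768), x⁻ = (0.1720) → reset → x⁺ = (0.4497), jump to mode 0
Mode 0: guard c·x = -0.0993 hit at Δt = 0.5030 (t = 1.1798), x⁻ = (0.0993) → reset → x⁺ = (-0.2417), jump to mode 2
Mode 2: flow for 0.7088 to horizon, guard not reached → x = (-1.7864)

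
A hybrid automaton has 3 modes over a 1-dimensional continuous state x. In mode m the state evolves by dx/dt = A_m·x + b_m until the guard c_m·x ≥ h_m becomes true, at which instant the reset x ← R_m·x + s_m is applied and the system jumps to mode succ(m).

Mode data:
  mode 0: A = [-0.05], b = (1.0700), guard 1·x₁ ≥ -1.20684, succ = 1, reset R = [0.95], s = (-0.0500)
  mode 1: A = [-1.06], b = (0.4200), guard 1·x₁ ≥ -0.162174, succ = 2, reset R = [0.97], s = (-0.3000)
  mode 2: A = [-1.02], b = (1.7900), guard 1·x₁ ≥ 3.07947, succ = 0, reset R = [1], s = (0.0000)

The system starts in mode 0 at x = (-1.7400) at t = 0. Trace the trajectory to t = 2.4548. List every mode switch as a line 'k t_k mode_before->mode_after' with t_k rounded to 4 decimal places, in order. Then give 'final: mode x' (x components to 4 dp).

1 0.4662 0->1
2 1.4550 1->2
final: 2 0.9570

Mode 0: guard c·x = -1.2068 hit at Δt = 0.4662 (t = 0.4662), x⁻ = (-1.2068) → reset → x⁺ = (-1.1965), jump to mode 1
Mode 1: guard c·x = -0.1622 hit at Δt = 0.9888 (t = 1.4550), x⁻ = (-0.1622) → reset → x⁺ = (-0.4573), jump to mode 2
Mode 2: flow for 0.9998 to horizon, guard not reached → x = (0.9570)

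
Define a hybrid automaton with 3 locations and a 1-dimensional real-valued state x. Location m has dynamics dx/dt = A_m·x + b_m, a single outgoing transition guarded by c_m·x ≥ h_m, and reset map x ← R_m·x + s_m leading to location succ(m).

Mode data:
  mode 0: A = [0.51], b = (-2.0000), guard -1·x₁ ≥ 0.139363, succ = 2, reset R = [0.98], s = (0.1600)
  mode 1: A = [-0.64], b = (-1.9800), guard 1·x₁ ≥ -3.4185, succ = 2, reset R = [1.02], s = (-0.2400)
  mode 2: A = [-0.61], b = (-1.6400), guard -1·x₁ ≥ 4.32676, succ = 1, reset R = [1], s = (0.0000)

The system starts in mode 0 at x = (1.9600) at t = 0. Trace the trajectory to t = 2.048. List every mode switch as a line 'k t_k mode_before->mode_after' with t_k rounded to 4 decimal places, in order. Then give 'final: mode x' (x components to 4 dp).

Mode 0: guard c·x = 0.1394 hit at Δt = 1.4268 (t = 1.4268), x⁻ = (-0.1394) → reset → x⁺ = (0.0234), jump to mode 2
Mode 2: flow for 0.6212 to horizon, guard not reached → x = (-0.8319)

1 1.4268 0->2
final: 2 -0.8319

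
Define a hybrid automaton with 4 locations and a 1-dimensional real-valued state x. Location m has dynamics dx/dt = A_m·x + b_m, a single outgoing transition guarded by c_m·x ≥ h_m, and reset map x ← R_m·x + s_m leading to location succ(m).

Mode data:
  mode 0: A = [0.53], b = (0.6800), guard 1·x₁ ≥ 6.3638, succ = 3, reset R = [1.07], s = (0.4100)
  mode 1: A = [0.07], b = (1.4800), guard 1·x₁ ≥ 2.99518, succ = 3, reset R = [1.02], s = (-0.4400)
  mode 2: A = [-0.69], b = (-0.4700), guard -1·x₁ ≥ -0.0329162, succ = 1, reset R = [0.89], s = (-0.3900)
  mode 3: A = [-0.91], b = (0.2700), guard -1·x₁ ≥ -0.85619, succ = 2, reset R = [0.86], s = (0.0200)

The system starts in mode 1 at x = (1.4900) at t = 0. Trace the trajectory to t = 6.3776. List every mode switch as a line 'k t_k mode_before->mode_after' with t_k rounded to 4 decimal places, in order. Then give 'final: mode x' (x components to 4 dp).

Mode 1: guard c·x = 2.9952 hit at Δt = 0.9198 (t = 0.9198), x⁻ = (2.9952) → reset → x⁺ = (2.6151), jump to mode 3
Mode 3: guard c·x = -0.8562 hit at Δt = 1.5622 (t = 2.4820), x⁻ = (0.8562) → reset → x⁺ = (0.7563), jump to mode 2
Mode 2: guard c·x = -0.0329 hit at Δt = 1.0140 (t = 3.4960), x⁻ = (0.0329) → reset → x⁺ = (-0.3607), jump to mode 1
Mode 1: guard c·x = 2.9952 hit at Δt = 2.1385 (t = 5.6345), x⁻ = (2.9952) → reset → x⁺ = (2.6151), jump to mode 3
Mode 3: flow for 0.7431 to horizon, guard not reached → x = (1.4757)

1 0.9198 1->3
2 2.4820 3->2
3 3.4960 2->1
4 5.6345 1->3
final: 3 1.4757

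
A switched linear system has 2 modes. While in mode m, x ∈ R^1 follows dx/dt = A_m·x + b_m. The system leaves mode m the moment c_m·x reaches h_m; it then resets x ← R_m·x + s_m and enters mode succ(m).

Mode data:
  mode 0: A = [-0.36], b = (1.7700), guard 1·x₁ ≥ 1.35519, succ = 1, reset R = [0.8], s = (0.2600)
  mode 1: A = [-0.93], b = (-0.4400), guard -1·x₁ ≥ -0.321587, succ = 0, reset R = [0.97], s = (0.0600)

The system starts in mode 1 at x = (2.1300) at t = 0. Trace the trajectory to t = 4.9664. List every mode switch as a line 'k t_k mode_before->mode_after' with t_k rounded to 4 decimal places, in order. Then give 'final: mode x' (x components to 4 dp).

Mode 1: guard c·x = -0.3216 hit at Δt = 1.2758 (t = 1.2758), x⁻ = (0.3216) → reset → x⁺ = (0.3719), jump to mode 0
Mode 0: guard c·x = 1.3552 hit at Δt = 0.6772 (t = 1.9530), x⁻ = (1.3552) → reset → x⁺ = (1.3442), jump to mode 1
Mode 1: guard c·x = -0.3216 hit at Δt = 0.8894 (t = 2.8424), x⁻ = (0.3216) → reset → x⁺ = (0.3719), jump to mode 0
Mode 0: guard c·x = 1.3552 hit at Δt = 0.6772 (t = 3.5196), x⁻ = (1.3552) → reset → x⁺ = (1.3442), jump to mode 1
Mode 1: guard c·x = -0.3216 hit at Δt = 0.8894 (t = 4.4090), x⁻ = (0.3216) → reset → x⁺ = (0.3719), jump to mode 0
Mode 0: flow for 0.5574 to horizon, guard not reached → x = (1.1983)

1 1.2758 1->0
2 1.9530 0->1
3 2.8424 1->0
4 3.5196 0->1
5 4.4090 1->0
final: 0 1.1983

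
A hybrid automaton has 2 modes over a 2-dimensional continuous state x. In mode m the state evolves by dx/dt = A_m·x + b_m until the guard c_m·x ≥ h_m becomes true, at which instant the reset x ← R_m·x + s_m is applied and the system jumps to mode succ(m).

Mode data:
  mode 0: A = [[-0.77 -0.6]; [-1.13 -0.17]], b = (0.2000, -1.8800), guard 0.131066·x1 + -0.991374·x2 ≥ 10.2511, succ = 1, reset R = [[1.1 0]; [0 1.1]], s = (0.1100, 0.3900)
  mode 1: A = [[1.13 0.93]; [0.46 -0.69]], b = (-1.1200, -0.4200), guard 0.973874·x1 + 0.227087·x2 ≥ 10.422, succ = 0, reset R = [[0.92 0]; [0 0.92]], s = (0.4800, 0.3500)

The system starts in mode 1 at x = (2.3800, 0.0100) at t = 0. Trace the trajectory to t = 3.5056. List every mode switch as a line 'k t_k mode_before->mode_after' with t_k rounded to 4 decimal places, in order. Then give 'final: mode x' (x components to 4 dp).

1 1.4769 1->0
2 2.7466 0->1
final: 1 7.2299 -4.3450

Mode 1: guard c·x = 10.4220 hit at Δt = 1.4769 (t = 1.4769), x⁻ = (10.2257, 2.0407) → reset → x⁺ = (9.8877, 2.2274), jump to mode 0
Mode 0: guard c·x = 10.2511 hit at Δt = 1.2697 (t = 2.7466), x⁻ = (6.3773, -9.4972) → reset → x⁺ = (7.1250, -10.0569), jump to mode 1
Mode 1: flow for 0.7590 to horizon, guard not reached → x = (7.2299, -4.3450)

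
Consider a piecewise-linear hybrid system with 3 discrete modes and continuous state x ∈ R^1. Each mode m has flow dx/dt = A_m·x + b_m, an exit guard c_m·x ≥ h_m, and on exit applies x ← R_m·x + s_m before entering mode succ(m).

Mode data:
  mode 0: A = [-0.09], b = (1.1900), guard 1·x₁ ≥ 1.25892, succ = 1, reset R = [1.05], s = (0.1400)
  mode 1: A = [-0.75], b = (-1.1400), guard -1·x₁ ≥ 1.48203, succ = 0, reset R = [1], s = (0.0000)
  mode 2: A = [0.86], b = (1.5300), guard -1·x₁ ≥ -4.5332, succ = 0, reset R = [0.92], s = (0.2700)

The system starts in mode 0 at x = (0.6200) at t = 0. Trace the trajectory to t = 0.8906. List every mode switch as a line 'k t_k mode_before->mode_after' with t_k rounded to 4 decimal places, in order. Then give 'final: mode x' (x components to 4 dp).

1 0.5781 0->1
final: 1 0.8389

Mode 0: guard c·x = 1.2589 hit at Δt = 0.5781 (t = 0.5781), x⁻ = (1.2589) → reset → x⁺ = (1.4619), jump to mode 1
Mode 1: flow for 0.3125 to horizon, guard not reached → x = (0.8389)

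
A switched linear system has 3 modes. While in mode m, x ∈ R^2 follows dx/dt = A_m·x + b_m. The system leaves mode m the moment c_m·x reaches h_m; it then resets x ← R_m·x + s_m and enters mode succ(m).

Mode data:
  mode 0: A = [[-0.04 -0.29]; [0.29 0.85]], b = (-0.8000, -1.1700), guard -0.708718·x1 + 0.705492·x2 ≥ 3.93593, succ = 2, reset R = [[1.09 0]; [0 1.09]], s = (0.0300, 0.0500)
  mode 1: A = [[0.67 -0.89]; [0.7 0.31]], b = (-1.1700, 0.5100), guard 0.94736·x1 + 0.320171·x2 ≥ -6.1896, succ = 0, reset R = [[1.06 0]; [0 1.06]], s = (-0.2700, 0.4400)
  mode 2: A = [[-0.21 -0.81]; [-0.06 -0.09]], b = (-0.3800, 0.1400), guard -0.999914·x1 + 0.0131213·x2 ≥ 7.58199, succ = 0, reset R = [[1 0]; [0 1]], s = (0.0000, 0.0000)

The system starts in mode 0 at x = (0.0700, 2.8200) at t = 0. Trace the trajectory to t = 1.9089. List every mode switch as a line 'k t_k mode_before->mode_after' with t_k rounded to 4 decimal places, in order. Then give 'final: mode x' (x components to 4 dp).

Mode 0: guard c·x = 3.9359 hit at Δt = 0.8487 (t = 0.8487), x⁻ = (-1.4314, 4.1411) → reset → x⁺ = (-1.5302, 4.5638), jump to mode 2
Mode 2: flow for 1.0602 to horizon, guard not reached → x = (-5.0576, 4.4958)

1 0.8487 0->2
final: 2 -5.0576 4.4958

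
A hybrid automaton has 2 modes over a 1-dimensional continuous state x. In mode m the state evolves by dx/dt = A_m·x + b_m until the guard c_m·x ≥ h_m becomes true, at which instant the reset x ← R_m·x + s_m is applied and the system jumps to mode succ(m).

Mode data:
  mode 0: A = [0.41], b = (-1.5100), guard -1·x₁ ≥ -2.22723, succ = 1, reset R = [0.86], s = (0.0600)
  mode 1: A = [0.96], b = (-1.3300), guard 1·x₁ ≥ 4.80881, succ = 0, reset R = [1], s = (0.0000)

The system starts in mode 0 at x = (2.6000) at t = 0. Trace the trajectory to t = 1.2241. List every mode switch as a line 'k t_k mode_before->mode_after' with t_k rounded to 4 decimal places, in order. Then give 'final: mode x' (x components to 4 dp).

Mode 0: guard c·x = -2.2272 hit at Δt = 0.7215 (t = 0.7215), x⁻ = (2.2272) → reset → x⁺ = (1.9754), jump to mode 1
Mode 1: flow for 0.5026 to horizon, guard not reached → x = (2.3413)

1 0.7215 0->1
final: 1 2.3413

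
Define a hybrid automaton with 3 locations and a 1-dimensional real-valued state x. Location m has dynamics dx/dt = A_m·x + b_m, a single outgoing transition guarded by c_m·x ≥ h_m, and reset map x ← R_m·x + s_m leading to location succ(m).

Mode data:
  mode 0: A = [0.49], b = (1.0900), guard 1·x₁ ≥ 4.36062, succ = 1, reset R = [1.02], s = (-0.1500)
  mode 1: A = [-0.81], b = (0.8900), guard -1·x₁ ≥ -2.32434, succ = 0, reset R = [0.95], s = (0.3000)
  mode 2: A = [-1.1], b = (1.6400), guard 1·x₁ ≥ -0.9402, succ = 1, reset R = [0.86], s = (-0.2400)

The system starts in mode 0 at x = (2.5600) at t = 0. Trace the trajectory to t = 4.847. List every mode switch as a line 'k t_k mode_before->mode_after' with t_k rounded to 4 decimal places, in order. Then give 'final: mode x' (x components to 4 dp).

1 0.6519 0->1
2 1.8364 1->0
3 2.5106 0->1
4 3.6951 1->0
5 4.3692 0->1
final: 1 3.2712

Mode 0: guard c·x = 4.3606 hit at Δt = 0.6519 (t = 0.6519), x⁻ = (4.3606) → reset → x⁺ = (4.2978), jump to mode 1
Mode 1: guard c·x = -2.3243 hit at Δt = 1.1845 (t = 1.8364), x⁻ = (2.3243) → reset → x⁺ = (2.5081), jump to mode 0
Mode 0: guard c·x = 4.3606 hit at Δt = 0.6742 (t = 2.5106), x⁻ = (4.3606) → reset → x⁺ = (4.2978), jump to mode 1
Mode 1: guard c·x = -2.3243 hit at Δt = 1.1845 (t = 3.6951), x⁻ = (2.3243) → reset → x⁺ = (2.5081), jump to mode 0
Mode 0: guard c·x = 4.3606 hit at Δt = 0.6742 (t = 4.3692), x⁻ = (4.3606) → reset → x⁺ = (4.2978), jump to mode 1
Mode 1: flow for 0.4778 to horizon, guard not reached → x = (3.2712)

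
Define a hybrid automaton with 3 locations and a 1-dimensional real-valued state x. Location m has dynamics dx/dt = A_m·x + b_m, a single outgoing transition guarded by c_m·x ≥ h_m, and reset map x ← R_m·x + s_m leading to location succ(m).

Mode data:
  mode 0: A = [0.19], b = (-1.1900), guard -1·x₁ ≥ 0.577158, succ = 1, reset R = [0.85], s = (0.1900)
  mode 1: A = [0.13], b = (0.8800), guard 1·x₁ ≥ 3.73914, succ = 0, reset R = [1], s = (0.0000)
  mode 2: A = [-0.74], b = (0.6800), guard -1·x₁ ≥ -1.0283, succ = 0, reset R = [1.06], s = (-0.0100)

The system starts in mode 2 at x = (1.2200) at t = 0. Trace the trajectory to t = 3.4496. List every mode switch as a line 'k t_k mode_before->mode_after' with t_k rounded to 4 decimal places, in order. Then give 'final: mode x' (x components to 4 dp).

Mode 2: guard c·x = -1.0283 hit at Δt = 1.3683 (t = 1.3683), x⁻ = (1.0283) → reset → x⁺ = (1.0800), jump to mode 0
Mode 0: guard c·x = 0.5772 hit at Δt = 1.4601 (t = 2.8284), x⁻ = (-0.5772) → reset → x⁺ = (-0.3006), jump to mode 1
Mode 1: flow for 0.6212 to horizon, guard not reached → x = (0.2435)

1 1.3683 2->0
2 2.8284 0->1
final: 1 0.2435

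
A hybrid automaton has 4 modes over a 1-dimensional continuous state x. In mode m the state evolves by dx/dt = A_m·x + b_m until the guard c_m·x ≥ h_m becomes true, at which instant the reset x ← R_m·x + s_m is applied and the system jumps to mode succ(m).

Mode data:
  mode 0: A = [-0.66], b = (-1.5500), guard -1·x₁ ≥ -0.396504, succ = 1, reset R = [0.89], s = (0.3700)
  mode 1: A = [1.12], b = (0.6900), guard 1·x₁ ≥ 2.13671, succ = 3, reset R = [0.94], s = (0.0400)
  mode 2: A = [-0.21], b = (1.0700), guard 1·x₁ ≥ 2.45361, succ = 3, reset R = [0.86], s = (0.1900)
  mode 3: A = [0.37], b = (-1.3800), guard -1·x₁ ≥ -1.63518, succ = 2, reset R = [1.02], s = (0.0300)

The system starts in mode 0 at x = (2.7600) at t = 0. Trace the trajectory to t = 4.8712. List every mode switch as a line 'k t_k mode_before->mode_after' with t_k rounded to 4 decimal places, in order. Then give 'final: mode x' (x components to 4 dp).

1 0.9411 0->1
2 1.5846 1->3
3 2.1787 3->2
4 3.3768 2->3
5 4.4090 3->2
final: 2 2.0121

Mode 0: guard c·x = -0.3965 hit at Δt = 0.9411 (t = 0.9411), x⁻ = (0.3965) → reset → x⁺ = (0.7229), jump to mode 1
Mode 1: guard c·x = 2.1367 hit at Δt = 0.6435 (t = 1.5846), x⁻ = (2.1367) → reset → x⁺ = (2.0485), jump to mode 3
Mode 3: guard c·x = -1.6352 hit at Δt = 0.5941 (t = 2.1787), x⁻ = (1.6352) → reset → x⁺ = (1.6979), jump to mode 2
Mode 2: guard c·x = 2.4536 hit at Δt = 1.1981 (t = 3.3768), x⁻ = (2.4536) → reset → x⁺ = (2.3001), jump to mode 3
Mode 3: guard c·x = -1.6352 hit at Δt = 1.0322 (t = 4.4090), x⁻ = (1.6352) → reset → x⁺ = (1.6979), jump to mode 2
Mode 2: flow for 0.4622 to horizon, guard not reached → x = (2.0121)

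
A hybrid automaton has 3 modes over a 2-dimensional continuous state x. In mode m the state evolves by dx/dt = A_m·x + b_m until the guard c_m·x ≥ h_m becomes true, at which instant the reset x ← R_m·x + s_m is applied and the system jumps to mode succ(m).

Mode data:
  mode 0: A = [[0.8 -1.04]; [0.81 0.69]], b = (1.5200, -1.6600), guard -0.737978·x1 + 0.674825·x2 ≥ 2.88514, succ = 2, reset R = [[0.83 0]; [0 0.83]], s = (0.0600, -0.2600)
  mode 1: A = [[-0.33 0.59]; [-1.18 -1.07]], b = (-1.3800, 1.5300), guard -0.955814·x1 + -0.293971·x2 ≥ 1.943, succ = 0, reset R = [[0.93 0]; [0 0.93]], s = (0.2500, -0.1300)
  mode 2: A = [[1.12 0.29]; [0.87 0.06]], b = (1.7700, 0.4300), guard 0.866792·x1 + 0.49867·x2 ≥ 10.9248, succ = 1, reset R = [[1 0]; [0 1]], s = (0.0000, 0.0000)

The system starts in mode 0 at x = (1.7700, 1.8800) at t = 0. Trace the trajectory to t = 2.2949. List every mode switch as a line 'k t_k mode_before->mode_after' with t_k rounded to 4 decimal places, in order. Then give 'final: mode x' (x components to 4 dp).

1 1.5739 0->2
final: 2 5.7899 6.7228

Mode 0: guard c·x = 2.8851 hit at Δt = 1.5739 (t = 1.5739), x⁻ = (1.1034, 5.4820) → reset → x⁺ = (0.9758, 4.2901), jump to mode 2
Mode 2: flow for 0.7210 to horizon, guard not reached → x = (5.7899, 6.7228)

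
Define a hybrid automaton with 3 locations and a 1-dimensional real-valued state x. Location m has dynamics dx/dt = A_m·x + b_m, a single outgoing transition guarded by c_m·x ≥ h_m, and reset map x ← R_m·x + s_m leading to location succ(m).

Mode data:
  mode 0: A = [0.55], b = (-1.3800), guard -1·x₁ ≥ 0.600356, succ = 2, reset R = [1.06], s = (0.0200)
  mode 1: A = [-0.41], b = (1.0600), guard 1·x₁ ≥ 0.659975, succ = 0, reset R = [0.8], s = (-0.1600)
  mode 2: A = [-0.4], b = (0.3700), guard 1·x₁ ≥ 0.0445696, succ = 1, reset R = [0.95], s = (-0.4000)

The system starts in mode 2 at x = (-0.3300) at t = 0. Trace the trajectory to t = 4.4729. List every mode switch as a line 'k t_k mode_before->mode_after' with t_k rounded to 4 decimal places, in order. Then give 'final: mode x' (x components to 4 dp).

Mode 2: guard c·x = 0.0446 hit at Δt = 0.8862 (t = 0.8862), x⁻ = (0.0446) → reset → x⁺ = (-0.3577), jump to mode 1
Mode 1: guard c·x = 0.6600 hit at Δt = 1.0349 (t = 1.9211), x⁻ = (0.6600) → reset → x⁺ = (0.3680), jump to mode 0
Mode 0: guard c·x = 0.6004 hit at Δt = 0.6784 (t = 2.5995), x⁻ = (-0.6004) → reset → x⁺ = (-0.6164), jump to mode 2
Mode 2: guard c·x = 0.0446 hit at Δt = 1.4001 (t = 3.9996), x⁻ = (0.0446) → reset → x⁺ = (-0.3577), jump to mode 1
Mode 1: flow for 0.4733 to horizon, guard not reached → x = (0.1615)

1 0.8862 2->1
2 1.9211 1->0
3 2.5995 0->2
4 3.9996 2->1
final: 1 0.1615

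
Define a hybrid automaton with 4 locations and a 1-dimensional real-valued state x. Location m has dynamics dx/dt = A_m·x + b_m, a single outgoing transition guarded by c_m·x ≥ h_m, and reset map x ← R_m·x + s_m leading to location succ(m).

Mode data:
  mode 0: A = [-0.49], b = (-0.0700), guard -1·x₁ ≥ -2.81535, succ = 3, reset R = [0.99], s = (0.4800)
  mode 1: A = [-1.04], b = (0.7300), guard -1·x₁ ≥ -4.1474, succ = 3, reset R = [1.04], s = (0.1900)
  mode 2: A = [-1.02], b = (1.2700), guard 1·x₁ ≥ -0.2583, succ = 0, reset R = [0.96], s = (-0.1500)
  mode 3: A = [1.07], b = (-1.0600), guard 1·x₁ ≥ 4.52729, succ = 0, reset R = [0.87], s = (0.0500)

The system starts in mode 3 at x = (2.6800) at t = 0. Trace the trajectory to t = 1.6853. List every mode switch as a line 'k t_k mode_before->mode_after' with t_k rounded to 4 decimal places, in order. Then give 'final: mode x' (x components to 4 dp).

1 0.6905 3->0
2 1.3723 0->3
final: 3 4.1728

Mode 3: guard c·x = 4.5273 hit at Δt = 0.6905 (t = 0.6905), x⁻ = (4.5273) → reset → x⁺ = (3.9887), jump to mode 0
Mode 0: guard c·x = -2.8154 hit at Δt = 0.6818 (t = 1.3723), x⁻ = (2.8154) → reset → x⁺ = (3.2672), jump to mode 3
Mode 3: flow for 0.3130 to horizon, guard not reached → x = (4.1728)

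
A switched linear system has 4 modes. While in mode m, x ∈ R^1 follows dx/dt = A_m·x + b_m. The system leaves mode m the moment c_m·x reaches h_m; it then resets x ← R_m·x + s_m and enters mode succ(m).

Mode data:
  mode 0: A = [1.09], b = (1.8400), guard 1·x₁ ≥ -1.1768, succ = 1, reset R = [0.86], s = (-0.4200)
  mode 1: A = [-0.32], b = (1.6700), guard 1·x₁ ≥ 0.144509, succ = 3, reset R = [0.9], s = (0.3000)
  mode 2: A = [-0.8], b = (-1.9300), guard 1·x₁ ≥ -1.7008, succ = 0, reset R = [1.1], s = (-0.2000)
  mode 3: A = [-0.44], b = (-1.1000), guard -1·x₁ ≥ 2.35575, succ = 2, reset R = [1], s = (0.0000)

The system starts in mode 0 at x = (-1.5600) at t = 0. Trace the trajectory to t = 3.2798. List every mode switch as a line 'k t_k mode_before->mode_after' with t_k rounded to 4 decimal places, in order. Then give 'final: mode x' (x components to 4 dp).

Mode 0: guard c·x = -1.1768 hit at Δt = 1.2700 (t = 1.2700), x⁻ = (-1.1768) → reset → x⁺ = (-1.4320), jump to mode 1
Mode 1: guard c·x = 0.1445 hit at Δt = 0.8455 (t = 2.1155), x⁻ = (0.1445) → reset → x⁺ = (0.4301), jump to mode 3
Mode 3: flow for 1.1643 to horizon, guard not reached → x = (-0.7445)

1 1.2700 0->1
2 2.1155 1->3
final: 3 -0.7445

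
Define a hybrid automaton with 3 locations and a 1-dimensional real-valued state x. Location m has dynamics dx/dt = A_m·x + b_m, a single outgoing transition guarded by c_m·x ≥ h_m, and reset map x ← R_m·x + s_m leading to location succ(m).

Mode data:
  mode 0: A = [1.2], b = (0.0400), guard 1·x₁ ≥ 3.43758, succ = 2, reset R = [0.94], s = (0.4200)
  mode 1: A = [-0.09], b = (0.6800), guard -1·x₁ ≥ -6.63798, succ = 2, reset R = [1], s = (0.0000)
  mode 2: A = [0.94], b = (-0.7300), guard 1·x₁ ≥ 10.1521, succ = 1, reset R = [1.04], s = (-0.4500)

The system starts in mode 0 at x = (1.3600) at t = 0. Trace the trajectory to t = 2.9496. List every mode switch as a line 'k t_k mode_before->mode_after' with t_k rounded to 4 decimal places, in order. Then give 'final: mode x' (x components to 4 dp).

1 0.7606 0->2
2 2.0182 2->1
final: 1 9.9029

Mode 0: guard c·x = 3.4376 hit at Δt = 0.7606 (t = 0.7606), x⁻ = (3.4376) → reset → x⁺ = (3.6513), jump to mode 2
Mode 2: guard c·x = 10.1521 hit at Δt = 1.2576 (t = 2.0182), x⁻ = (10.1521) → reset → x⁺ = (10.1082), jump to mode 1
Mode 1: flow for 0.9314 to horizon, guard not reached → x = (9.9029)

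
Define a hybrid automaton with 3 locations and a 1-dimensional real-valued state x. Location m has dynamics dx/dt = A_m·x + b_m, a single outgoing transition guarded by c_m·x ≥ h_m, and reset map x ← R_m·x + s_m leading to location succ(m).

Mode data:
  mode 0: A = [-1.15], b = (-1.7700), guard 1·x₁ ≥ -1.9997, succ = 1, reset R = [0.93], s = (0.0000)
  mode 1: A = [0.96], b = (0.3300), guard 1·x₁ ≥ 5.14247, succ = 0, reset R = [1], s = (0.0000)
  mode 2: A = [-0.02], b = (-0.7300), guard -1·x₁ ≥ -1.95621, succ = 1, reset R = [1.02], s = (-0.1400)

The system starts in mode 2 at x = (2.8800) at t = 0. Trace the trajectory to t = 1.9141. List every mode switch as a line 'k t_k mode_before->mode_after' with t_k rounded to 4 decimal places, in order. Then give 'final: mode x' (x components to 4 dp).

Mode 2: guard c·x = -1.9562 hit at Δt = 1.1869 (t = 1.1869), x⁻ = (1.9562) → reset → x⁺ = (1.8553), jump to mode 1
Mode 1: flow for 0.7272 to horizon, guard not reached → x = (4.0763)

1 1.1869 2->1
final: 1 4.0763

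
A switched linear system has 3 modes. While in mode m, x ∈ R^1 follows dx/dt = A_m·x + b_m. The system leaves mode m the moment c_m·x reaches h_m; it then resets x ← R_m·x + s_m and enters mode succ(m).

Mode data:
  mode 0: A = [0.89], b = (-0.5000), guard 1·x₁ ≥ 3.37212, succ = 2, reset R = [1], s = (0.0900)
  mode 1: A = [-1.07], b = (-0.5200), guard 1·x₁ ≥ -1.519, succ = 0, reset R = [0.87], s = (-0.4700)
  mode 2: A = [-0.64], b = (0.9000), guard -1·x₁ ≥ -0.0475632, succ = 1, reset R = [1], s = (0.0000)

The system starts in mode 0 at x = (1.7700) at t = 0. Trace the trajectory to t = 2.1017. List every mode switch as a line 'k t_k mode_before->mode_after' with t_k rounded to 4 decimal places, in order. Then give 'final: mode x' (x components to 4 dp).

1 0.9485 0->2
final: 2 2.3891

Mode 0: guard c·x = 3.3721 hit at Δt = 0.9485 (t = 0.9485), x⁻ = (3.3721) → reset → x⁺ = (3.4621), jump to mode 2
Mode 2: flow for 1.1532 to horizon, guard not reached → x = (2.3891)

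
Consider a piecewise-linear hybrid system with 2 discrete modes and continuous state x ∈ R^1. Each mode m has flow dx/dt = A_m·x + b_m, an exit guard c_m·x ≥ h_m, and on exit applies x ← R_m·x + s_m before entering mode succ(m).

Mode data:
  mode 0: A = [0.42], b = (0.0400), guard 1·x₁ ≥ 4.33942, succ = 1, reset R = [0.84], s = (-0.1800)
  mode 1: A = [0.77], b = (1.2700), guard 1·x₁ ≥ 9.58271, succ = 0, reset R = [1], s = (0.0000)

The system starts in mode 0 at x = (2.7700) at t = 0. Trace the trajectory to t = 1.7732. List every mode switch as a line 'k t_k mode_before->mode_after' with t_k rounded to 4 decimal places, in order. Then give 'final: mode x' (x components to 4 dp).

1 1.0400 0->1
final: 1 7.3454

Mode 0: guard c·x = 4.3394 hit at Δt = 1.0400 (t = 1.0400), x⁻ = (4.3394) → reset → x⁺ = (3.4651), jump to mode 1
Mode 1: flow for 0.7332 to horizon, guard not reached → x = (7.3454)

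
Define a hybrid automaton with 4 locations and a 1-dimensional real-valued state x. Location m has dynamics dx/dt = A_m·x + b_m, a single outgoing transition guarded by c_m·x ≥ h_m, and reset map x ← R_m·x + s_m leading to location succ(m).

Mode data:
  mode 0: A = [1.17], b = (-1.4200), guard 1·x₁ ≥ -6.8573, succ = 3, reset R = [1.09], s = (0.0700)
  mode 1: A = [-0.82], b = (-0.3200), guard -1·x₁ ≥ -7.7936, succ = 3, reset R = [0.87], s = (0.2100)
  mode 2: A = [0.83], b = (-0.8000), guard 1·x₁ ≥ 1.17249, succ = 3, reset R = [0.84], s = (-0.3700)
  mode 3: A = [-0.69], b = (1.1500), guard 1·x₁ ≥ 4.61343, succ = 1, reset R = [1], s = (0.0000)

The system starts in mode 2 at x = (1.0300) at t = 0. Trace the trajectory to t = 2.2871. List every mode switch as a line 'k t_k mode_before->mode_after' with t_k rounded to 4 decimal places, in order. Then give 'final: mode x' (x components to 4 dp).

1 1.3840 2->3
final: 3 1.1026

Mode 2: guard c·x = 1.1725 hit at Δt = 1.3840 (t = 1.3840), x⁻ = (1.1725) → reset → x⁺ = (0.6149), jump to mode 3
Mode 3: flow for 0.9031 to horizon, guard not reached → x = (1.1026)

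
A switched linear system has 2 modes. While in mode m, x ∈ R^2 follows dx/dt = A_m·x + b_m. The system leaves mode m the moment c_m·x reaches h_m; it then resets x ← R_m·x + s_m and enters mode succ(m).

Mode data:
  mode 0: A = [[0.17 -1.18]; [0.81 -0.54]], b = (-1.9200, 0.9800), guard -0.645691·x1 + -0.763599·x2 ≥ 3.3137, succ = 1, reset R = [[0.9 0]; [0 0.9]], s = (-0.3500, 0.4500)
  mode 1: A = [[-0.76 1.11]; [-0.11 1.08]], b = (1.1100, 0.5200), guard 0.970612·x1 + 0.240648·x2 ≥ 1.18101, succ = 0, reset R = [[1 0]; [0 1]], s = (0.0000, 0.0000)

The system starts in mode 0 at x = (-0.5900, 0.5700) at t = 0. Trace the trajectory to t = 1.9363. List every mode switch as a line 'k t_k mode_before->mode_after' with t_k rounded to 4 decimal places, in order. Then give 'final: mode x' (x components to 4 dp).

Mode 0: guard c·x = 3.3137 hit at Δt = 1.4291 (t = 1.4291), x⁻ = (-4.0359, -0.9269) → reset → x⁺ = (-3.9823, -0.3842), jump to mode 1
Mode 1: flow for 0.5072 to horizon, guard not reached → x = (-2.3471, -0.0754)

1 1.4291 0->1
final: 1 -2.3471 -0.0754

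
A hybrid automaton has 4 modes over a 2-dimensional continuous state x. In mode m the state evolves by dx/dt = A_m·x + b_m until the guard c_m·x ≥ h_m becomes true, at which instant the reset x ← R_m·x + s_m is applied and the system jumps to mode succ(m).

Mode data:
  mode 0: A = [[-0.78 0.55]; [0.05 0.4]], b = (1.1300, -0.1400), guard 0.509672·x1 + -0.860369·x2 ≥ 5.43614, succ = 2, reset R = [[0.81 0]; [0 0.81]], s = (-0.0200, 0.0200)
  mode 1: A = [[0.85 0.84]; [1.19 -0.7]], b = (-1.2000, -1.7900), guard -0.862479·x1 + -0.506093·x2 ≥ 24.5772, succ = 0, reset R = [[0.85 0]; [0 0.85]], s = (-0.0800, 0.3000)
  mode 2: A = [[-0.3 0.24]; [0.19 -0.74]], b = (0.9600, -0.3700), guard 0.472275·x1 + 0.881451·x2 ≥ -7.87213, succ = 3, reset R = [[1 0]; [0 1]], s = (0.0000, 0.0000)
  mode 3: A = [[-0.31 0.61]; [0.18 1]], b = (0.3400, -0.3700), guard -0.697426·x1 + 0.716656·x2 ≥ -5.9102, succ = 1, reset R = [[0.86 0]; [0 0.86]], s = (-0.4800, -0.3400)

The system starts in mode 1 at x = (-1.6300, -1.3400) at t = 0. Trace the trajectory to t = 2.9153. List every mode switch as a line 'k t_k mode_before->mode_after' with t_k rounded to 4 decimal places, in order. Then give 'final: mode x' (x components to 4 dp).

1 1.5162 1->0
2 2.1473 0->2
final: 2 -9.8308 -8.0257

Mode 1: guard c·x = 24.5772 hit at Δt = 1.5162 (t = 1.5162), x⁻ = (-20.8668, -13.0016) → reset → x⁺ = (-17.8168, -10.7513), jump to mode 0
Mode 0: guard c·x = 5.4361 hit at Δt = 0.6311 (t = 2.1473), x⁻ = (-13.8115, -14.5001) → reset → x⁺ = (-11.2073, -11.7251), jump to mode 2
Mode 2: flow for 0.7680 to horizon, guard not reached → x = (-9.8308, -8.0257)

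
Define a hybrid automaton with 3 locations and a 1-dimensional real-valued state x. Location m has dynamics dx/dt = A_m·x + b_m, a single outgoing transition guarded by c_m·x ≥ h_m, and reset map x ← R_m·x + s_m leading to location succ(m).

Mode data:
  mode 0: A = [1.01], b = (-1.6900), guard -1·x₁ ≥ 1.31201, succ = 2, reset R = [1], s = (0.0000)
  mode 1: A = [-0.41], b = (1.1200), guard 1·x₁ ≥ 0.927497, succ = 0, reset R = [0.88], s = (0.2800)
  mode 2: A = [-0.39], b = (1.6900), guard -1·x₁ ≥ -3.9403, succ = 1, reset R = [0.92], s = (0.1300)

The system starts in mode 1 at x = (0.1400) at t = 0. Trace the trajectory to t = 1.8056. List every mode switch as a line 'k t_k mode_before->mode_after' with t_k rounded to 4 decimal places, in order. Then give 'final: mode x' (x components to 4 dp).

Mode 1: guard c·x = 0.9275 hit at Δt = 0.8834 (t = 0.8834), x⁻ = (0.9275) → reset → x⁺ = (1.0962), jump to mode 0
Mode 0: flow for 0.9222 to horizon, guard not reached → x = (0.2086)

1 0.8834 1->0
final: 0 0.2086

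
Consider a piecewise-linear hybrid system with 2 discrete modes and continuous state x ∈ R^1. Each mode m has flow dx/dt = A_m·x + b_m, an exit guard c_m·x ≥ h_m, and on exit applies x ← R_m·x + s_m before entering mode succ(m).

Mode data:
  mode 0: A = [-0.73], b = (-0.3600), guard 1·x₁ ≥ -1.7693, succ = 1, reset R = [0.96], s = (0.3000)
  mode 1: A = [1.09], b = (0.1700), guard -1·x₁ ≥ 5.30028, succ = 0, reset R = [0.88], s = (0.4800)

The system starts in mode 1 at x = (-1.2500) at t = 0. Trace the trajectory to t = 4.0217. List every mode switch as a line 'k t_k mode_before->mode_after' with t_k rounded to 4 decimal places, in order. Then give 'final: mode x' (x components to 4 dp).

Mode 1: guard c·x = 5.3003 hit at Δt = 1.4202 (t = 1.4202), x⁻ = (-5.3003) → reset → x⁺ = (-4.1842), jump to mode 0
Mode 0: guard c·x = -1.7693 hit at Δt = 1.4549 (t = 2.8751), x⁻ = (-1.7693) → reset → x⁺ = (-1.3985), jump to mode 1
Mode 1: flow for 1.1466 to horizon, guard not reached → x = (-4.4921)

1 1.4202 1->0
2 2.8751 0->1
final: 1 -4.4921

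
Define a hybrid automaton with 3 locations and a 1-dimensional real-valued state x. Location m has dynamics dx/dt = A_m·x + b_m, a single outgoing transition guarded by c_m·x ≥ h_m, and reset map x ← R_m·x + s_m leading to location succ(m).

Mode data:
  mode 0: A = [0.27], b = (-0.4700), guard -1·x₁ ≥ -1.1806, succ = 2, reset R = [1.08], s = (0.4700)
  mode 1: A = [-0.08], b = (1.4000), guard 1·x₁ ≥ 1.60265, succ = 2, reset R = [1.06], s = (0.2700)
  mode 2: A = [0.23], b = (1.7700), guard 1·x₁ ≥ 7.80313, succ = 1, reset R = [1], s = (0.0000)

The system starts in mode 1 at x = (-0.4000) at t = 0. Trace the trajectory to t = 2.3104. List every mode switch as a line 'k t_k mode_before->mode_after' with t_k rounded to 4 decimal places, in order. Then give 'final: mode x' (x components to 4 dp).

Mode 1: guard c·x = 1.6026 hit at Δt = 1.4831 (t = 1.4831), x⁻ = (1.6027) → reset → x⁺ = (1.9688), jump to mode 2
Mode 2: flow for 0.8273 to horizon, guard not reached → x = (3.9943)

1 1.4831 1->2
final: 2 3.9943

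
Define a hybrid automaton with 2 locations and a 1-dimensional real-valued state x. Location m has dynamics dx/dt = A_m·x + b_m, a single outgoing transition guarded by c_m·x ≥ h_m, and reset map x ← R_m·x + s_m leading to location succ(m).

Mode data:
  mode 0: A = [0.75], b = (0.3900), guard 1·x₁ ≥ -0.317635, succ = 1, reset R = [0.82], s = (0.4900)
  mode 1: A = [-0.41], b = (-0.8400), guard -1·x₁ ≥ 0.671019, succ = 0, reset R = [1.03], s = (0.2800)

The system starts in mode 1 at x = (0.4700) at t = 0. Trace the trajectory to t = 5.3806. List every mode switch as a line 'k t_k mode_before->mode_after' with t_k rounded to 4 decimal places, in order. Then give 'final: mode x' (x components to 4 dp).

Mode 1: guard c·x = 0.6710 hit at Δt = 1.4715 (t = 1.4715), x⁻ = (-0.6710) → reset → x⁺ = (-0.4111), jump to mode 0
Mode 0: guard c·x = -0.3176 hit at Δt = 0.8268 (t = 2.2983), x⁻ = (-0.3176) → reset → x⁺ = (0.2295), jump to mode 1
Mode 1: guard c·x = 0.6710 hit at Δt = 1.2268 (t = 3.5251), x⁻ = (-0.6710) → reset → x⁺ = (-0.4111), jump to mode 0
Mode 0: guard c·x = -0.3176 hit at Δt = 0.8268 (t = 4.3519), x⁻ = (-0.3176) → reset → x⁺ = (0.2295), jump to mode 1
Mode 1: flow for 1.0287 to horizon, guard not reached → x = (-0.5545)

1 1.4715 1->0
2 2.2983 0->1
3 3.5251 1->0
4 4.3519 0->1
final: 1 -0.5545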